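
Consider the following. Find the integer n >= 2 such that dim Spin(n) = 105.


dim Spin(n) = dim so(n) = n(n-1)/2.
Solve n(n-1)/2 = 105, i.e. n^2 - n - 210 = 0.
Discriminant = 1 + 8*105 = 841
n = (1 + sqrt(841))/2 = (1 + 29)/2 = 15


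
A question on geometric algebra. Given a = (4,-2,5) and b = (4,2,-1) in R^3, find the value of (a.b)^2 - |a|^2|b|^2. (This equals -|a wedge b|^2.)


a . b = 4*4 + (-2)*2 + 5*(-1)
= 16 + (-4) + (-5) = 7
|a|^2 = 4^2 + (-2)^2 + 5^2 = 45
|b|^2 = 4^2 + 2^2 + (-1)^2 = 21
(a.b)^2 = 7^2 = 49
|a|^2 * |b|^2 = 45 * 21 = 945
Result = 49 - 945 = -896


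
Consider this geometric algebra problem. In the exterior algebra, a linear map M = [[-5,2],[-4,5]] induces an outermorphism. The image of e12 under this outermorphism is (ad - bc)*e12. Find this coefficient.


The outermorphism of a linear map f sends e1^e2 to f(e1)^f(e2).
f(e1) = -5*e1 - 4*e2
f(e2) = 2*e1 + 5*e2
f(e1) ^ f(e2) = (-5*e1 - 4*e2) ^ (2*e1 + 5*e2)
= (-5)*5*e12 + (-4)*2*e21
= (-25 - (-8))*e12
= -17*e12
Coefficient = -17


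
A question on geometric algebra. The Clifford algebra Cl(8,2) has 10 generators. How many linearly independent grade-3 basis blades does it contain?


Number of grade-k basis blades in Cl(p,q) with n = p + q is C(n, k).
n = 8 + 2 = 10
C(10, 3) = 10! / (3! * 7!)
= 3628800 / (6 * 5040)
= 120


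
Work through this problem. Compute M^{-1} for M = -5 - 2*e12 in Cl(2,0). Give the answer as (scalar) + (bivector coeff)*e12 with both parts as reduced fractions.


M = -5 - 2*e12, where e12^2 = -1.
Since M commutes with its reverse ~M = a - b*e12, M * ~M = a^2 - b^2*e12^2 = a^2 + b^2.
So M^{-1} = ~M / (a^2 + b^2) = (a - b*e12)/(a^2 + b^2).
a^2 + b^2 = 25 + 4 = 29
Scalar part = -5/29 = -5/29
Bivector coeff = 2/29 = 2/29
M^{-1} = -5/29 + 2/29*e12


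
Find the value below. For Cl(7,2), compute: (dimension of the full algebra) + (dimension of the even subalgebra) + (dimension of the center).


n = 7 + 2 = 9
Total dim = 2^9 = 512
Even subalgebra dim = 2^8 = 256
n is odd, so center dim = 2
Sum = 512 + 256 + 2 = 770


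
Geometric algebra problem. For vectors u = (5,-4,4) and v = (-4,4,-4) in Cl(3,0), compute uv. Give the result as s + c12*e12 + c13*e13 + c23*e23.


In Cl(3,0): e_i^2 = 1, e_ie_j = -e_je_i for i != j.
Scalar part = u . v = 5*(-4) + (-4)*4 + 4*(-4)
= -20 + (-16) + (-16) = -52
e12 coeff = 5*4 - (-4)*(-4) = 20 - 16 = 4
e13 coeff = 5*(-4) - 4*(-4) = -20 - (-16) = -4
e23 coeff = (-4)*(-4) - 4*4 = 16 - 16 = 0
uv = -52 + 4*e12 - 4*e13 + 0*e23


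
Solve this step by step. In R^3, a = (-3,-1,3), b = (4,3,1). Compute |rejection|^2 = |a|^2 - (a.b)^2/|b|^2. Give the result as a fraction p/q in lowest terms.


|a|^2 = (-3)^2 + (-1)^2 + 3^2 = 19
|b|^2 = 4^2 + 3^2 + 1^2 = 26
a . b = (-3)*4 + (-1)*3 + 3*1 = -12
(a.b)^2 = (-12)^2 = 144
|rej|^2 = 19 - 144/26
= (494 - 144)/26
= 350/26
In lowest terms: 175/13


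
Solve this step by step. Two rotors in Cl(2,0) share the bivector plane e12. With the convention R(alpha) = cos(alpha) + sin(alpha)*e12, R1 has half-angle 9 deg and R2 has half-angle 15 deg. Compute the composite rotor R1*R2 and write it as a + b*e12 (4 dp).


Same-plane rotors commute and their half-angles add:
R1*R2 = cos(a1 + a2) + sin(a1 + a2)*e12.
a1 + a2 = 9 + 15 = 24 deg
cos(24 deg) = 0.9135
sin(24 deg) = 0.4067
R1*R2 = 0.9135 + 0.4067*e12


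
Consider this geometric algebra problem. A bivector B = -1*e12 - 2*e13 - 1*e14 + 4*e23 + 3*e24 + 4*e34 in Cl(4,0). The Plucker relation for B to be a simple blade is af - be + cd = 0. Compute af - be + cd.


Plucker relation: af - be + cd
a*f = (-1)*4 = -4
b*e = (-2)*3 = -6
c*d = (-1)*4 = -4
af - be + cd = -4 - (-6) + (-4)
= -2


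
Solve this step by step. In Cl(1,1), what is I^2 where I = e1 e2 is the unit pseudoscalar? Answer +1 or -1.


The pseudoscalar I = e1...e_n (product of all n generators) of Cl(p,q) satisfies I^2 = (-1)^(q + n(n-1)/2).
p = 1, q = 1, n = p + q = 2
n(n-1)/2 = 2 * 1 / 2 = 1
Exponent = q + n(n-1)/2 = 1 + 1 = 2
I^2 = (-1)^2 = +1


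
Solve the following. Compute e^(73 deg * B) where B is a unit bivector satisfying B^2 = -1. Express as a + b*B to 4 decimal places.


For a unit bivector B with B^2 = -1, the exponential series gives
e^(theta*B) = cos(theta) + sin(theta)*B (the GA analogue of Euler's formula).
theta = 73 degrees = 1.27409 rad
cos(73 deg) = 0.2924
sin(73 deg) = 0.9563
exp(theta*B) = 0.2924 + 0.9563*B


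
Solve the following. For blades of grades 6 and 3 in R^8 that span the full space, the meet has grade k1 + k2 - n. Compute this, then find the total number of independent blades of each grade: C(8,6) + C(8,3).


Meet grade = grade(A) + grade(B) - n
= 6 + 3 - 8 = 1
C(8,6) = 28
C(8,3) = 56
dim_A + dim_B = 28 + 56 = 84


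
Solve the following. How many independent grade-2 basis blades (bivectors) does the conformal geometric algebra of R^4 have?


The conformal model of R^4 uses Cl(5,1) with m = 4 + 2 = 6 generators.
Number of grade-2 blades = C(m, 2) = C(6, 2)
= 6*5/2 = 15


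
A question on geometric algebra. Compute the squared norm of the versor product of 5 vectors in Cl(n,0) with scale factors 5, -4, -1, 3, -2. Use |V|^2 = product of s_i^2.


Each vector v_i has |v_i|^2 = s_i^2
Squared scales: 5^2 = 25, (-4)^2 = 16, (-1)^2 = 1, 3^2 = 9, (-2)^2 = 4
|V|^2 = 25 * 16 * 1 * 9 * 4
= 14400


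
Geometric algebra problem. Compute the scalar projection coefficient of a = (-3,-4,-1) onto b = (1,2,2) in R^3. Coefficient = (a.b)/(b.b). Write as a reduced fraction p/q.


Projection coefficient = (a . b) / (b . b)
a . b = (-3)*1 + (-4)*2 + (-1)*2
= -3 + (-8) + (-2) = -13
b . b = 1^2 + 2^2 + 2^2
= 1 + 4 + 4 = 9
Coefficient = -13/9
In lowest terms: -13/9


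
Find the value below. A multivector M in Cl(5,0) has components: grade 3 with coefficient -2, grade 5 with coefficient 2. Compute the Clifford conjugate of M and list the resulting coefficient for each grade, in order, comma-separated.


Clifford conjugate sign for grade k: (-1)^(k(k+1)/2)
Grade 3: (-1)^(3*4/2) = (-1)^6 = 1, coeff -2 -> -2
Grade 5: (-1)^(5*6/2) = (-1)^15 = -1, coeff 2 -> -2
Conjugated coefficients: -2, -2


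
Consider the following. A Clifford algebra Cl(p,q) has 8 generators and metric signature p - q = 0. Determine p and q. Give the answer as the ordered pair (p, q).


We need p + q = 8 and p - q = 0.
Adding: 2p = 8 + 0 = 8, so p = 4.
Then q = 8 - 4 = 4.
(p, q) = (4, 4)


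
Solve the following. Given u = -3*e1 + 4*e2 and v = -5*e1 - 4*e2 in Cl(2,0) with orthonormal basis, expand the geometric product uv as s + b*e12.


Expand: (-3*e1 + 4*e2)(-5*e1 - 4*e2)
= (-3)*(-5)*e1e1 + (-3)*(-4)*e1e2 + 4*(-5)*e2e1 + 4*(-4)*e2e2
Using e1^2 = e2^2 = 1, e2e1 = -e1e2:
Scalar part s = (-3)*(-5) + 4*(-4) = 15 + (-16) = -1
Bivector part b = (-3)*(-4) - 4*(-5) = 12 - (-20) = 32
uv = -1 + 32*e12


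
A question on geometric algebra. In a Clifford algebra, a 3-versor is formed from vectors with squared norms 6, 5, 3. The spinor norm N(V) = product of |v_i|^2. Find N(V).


Spinor norm N(V) = |v1|^2 * |v2|^2 * ... * |v3|^2
= 6 * 5 * 3
Running product: 6, 30, 90
N(V) = 90


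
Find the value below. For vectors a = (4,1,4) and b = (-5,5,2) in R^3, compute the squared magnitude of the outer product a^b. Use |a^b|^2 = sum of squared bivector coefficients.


a wedge b = (a1*b2 - a2*b1)*e12 + (a1*b3 - a3*b1)*e13 + (a2*b3 - a3*b2)*e23
e12 coeff: 4*5 - 1*(-5) = 20 - (-5) = 25
e13 coeff: 4*2 - 4*(-5) = 8 - (-20) = 28
e23 coeff: 1*2 - 4*5 = 2 - 20 = -18
|a wedge b|^2 = 25^2 + 28^2 + (-18)^2
= 625 + 784 + 324
= 1733


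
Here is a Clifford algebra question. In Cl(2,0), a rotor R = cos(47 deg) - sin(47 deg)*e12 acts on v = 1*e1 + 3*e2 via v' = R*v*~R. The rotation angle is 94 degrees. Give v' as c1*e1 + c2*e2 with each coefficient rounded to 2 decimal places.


Rotor R = cos(47deg) - sin(47deg)*e12
Rotation angle theta = 2 * 47 = 94 degrees
v' = R*v*~R rotates v by theta.
cos(94deg) = -0.0698, sin(94deg) = 0.9976
v'_1 = 1*cos(94deg) - 3*sin(94deg)
= 1*(-0.0698) - 3*0.9976
= -3.06
v'_2 = 1*sin(94deg) + 3*cos(94deg)
= 1*0.9976 + 3*(-0.0698)
= 0.79
v' = -3.06*e1 + 0.79*e2


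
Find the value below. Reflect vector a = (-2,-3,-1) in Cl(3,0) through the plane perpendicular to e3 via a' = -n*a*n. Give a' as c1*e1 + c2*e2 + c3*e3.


Reflection formula: a' = -n*a*n, with n = e3 (unit vector, n^2 = 1).
For reflection through hyperplane perp to e3:
The component along e3 flips sign, others stay.
a = (-2, -3, -1)
a' = (-2, -3, 1)
a' = -2*e1 - 3*e2 + 1*e3


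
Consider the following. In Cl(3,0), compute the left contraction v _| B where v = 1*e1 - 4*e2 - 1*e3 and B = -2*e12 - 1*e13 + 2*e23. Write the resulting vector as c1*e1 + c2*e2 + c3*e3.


Left contraction v _| B = <vB>_1 (grade-1 part of the geometric product vB).
Using e1_|e12 = e2, e2_|e12 = -e1, e1_|e13 = e3, e3_|e13 = -e1, e2_|e23 = e3, e3_|e23 = -e2:
e1 coeff: -v2*b12 - v3*b13 = -(-4)*(-2) - (-1)*(-1) = -9
e2 coeff: v1*b12 - v3*b23 = (1)*(-2) - (-1)*(2) = 0
e3 coeff: v1*b13 + v2*b23 = (1)*(-1) + (-4)*(2) = -9
v _| B = -9*e1 + 0*e2 - 9*e3


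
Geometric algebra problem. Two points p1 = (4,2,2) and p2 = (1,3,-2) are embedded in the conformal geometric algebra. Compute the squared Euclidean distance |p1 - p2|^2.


p1 - p2 = (3, -1, 4)
|p1 - p2|^2 = 3^2 + (-1)^2 + 4^2
= 9 + 1 + 16
= 26


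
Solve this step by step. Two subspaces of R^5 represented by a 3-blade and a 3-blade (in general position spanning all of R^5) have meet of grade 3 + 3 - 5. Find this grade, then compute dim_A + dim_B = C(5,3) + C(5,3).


Meet grade = grade(A) + grade(B) - n
= 3 + 3 - 5 = 1
C(5,3) = 10
C(5,3) = 10
dim_A + dim_B = 10 + 10 = 20


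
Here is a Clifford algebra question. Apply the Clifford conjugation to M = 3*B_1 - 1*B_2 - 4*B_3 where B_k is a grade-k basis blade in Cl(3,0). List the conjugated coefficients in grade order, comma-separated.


Clifford conjugate sign for grade k: (-1)^(k(k+1)/2)
Grade 1: (-1)^(1*2/2) = (-1)^1 = -1, coeff 3 -> -3
Grade 2: (-1)^(2*3/2) = (-1)^3 = -1, coeff -1 -> 1
Grade 3: (-1)^(3*4/2) = (-1)^6 = 1, coeff -4 -> -4
Conjugated coefficients: -3, 1, -4


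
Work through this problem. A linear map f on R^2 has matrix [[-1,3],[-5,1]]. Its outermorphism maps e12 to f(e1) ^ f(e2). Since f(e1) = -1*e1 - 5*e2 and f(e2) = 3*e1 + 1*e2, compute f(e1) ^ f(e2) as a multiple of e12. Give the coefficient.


The outermorphism of a linear map f sends e1^e2 to f(e1)^f(e2).
f(e1) = -1*e1 - 5*e2
f(e2) = 3*e1 + 1*e2
f(e1) ^ f(e2) = (-1*e1 - 5*e2) ^ (3*e1 + 1*e2)
= (-1)*1*e12 + (-5)*3*e21
= (-1 - (-15))*e12
= 14*e12
Coefficient = 14


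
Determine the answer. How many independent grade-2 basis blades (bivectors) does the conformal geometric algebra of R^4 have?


The conformal model of R^4 uses Cl(5,1) with m = 4 + 2 = 6 generators.
Number of grade-2 blades = C(m, 2) = C(6, 2)
= 6*5/2 = 15


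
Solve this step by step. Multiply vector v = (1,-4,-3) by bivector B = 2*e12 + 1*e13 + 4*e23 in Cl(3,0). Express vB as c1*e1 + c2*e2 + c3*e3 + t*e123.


vB has grade-1 (vector) and grade-3 (trivector) parts: vB = (v _| B) + (v ^ B).
Vector part <vB>_1:
  e1: -v2*b12 - v3*b13 = -(-4)*(2) - (-3)*(1) = 11
  e2: v1*b12 - v3*b23 = (1)*(2) - (-3)*(4) = 14
  e3: v1*b13 + v2*b23 = (1)*(1) + (-4)*(4) = -15
Trivector part <vB>_3:
  e123: v1*b23 - v2*b13 + v3*b12 = (1)*(4) - (-4)*(1) + (-3)*(2) = 2
vB = 11*e1 + 14*e2 - 15*e3 + 2*e123


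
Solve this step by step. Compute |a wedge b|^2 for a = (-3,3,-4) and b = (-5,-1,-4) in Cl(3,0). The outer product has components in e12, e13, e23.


a wedge b = (a1*b2 - a2*b1)*e12 + (a1*b3 - a3*b1)*e13 + (a2*b3 - a3*b2)*e23
e12 coeff: (-3)*(-1) - 3*(-5) = 3 - (-15) = 18
e13 coeff: (-3)*(-4) - (-4)*(-5) = 12 - 20 = -8
e23 coeff: 3*(-4) - (-4)*(-1) = -12 - 4 = -16
|a wedge b|^2 = 18^2 + (-8)^2 + (-16)^2
= 324 + 64 + 256
= 644


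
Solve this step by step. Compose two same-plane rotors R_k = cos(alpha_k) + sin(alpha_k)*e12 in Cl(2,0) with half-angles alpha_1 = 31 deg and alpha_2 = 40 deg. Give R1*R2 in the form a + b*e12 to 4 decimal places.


Same-plane rotors commute and their half-angles add:
R1*R2 = cos(a1 + a2) + sin(a1 + a2)*e12.
a1 + a2 = 31 + 40 = 71 deg
cos(71 deg) = 0.3256
sin(71 deg) = 0.9455
R1*R2 = 0.3256 + 0.9455*e12


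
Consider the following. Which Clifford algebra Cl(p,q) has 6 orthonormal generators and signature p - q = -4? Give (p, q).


We need p + q = 6 and p - q = -4.
Adding: 2p = 6 + (-4) = 2, so p = 1.
Then q = 6 - 1 = 5.
(p, q) = (1, 5)


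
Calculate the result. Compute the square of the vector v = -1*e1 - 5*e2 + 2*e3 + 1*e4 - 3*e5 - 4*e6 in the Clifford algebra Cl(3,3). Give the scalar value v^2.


v^2 = sum of c_i^2 * e_i^2
Positive signature terms (e_i^2 = +1): (-1)^2 + (-5)^2 + 2^2 = 30
Negative signature terms (e_j^2 = -1): 1^2 + (-3)^2 + (-4)^2 = 26
v^2 = 30 - 26 = 4


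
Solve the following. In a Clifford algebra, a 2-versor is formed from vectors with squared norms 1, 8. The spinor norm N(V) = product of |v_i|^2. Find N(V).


Spinor norm N(V) = |v1|^2 * |v2|^2 * ... * |v2|^2
= 1 * 8
Running product: 1, 8
N(V) = 8


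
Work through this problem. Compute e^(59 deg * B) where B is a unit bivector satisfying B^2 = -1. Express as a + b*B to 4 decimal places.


For a unit bivector B with B^2 = -1, the exponential series gives
e^(theta*B) = cos(theta) + sin(theta)*B (the GA analogue of Euler's formula).
theta = 59 degrees = 1.029744 rad
cos(59 deg) = 0.5150
sin(59 deg) = 0.8572
exp(theta*B) = 0.5150 + 0.8572*B


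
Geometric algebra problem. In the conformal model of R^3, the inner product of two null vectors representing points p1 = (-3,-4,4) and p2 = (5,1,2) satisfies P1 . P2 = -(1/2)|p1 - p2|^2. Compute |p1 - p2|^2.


p1 - p2 = (-8, -5, 2)
|p1 - p2|^2 = (-8)^2 + (-5)^2 + 2^2
= 64 + 25 + 4
= 93


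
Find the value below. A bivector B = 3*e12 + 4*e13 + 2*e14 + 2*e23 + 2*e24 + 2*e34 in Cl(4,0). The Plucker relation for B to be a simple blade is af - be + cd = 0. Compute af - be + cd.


Plucker relation: af - be + cd
a*f = 3*2 = 6
b*e = 4*2 = 8
c*d = 2*2 = 4
af - be + cd = 6 - 8 + 4
= 2


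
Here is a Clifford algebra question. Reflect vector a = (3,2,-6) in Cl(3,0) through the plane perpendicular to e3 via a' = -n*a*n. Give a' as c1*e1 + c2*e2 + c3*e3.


Reflection formula: a' = -n*a*n, with n = e3 (unit vector, n^2 = 1).
For reflection through hyperplane perp to e3:
The component along e3 flips sign, others stay.
a = (3, 2, -6)
a' = (3, 2, 6)
a' = 3*e1 + 2*e2 + 6*e3


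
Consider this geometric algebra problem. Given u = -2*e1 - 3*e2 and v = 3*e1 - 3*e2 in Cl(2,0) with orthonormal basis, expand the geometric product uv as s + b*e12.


Expand: (-2*e1 - 3*e2)(3*e1 - 3*e2)
= (-2)*3*e1e1 + (-2)*(-3)*e1e2 + (-3)*3*e2e1 + (-3)*(-3)*e2e2
Using e1^2 = e2^2 = 1, e2e1 = -e1e2:
Scalar part s = (-2)*3 + (-3)*(-3) = -6 + 9 = 3
Bivector part b = (-2)*(-3) - (-3)*3 = 6 - (-9) = 15
uv = 3 + 15*e12


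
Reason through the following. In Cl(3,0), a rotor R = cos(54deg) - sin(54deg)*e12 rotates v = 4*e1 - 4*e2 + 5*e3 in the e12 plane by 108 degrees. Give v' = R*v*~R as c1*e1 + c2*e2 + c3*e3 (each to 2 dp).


Rotor R = cos(54deg) - sin(54deg)*e12
Rotation angle theta = 2 * 54 = 108 degrees in the e12 plane (e1 -> e2).
The component perpendicular to the plane (e3) is invariant: v'_3 = v3 = 5.00
cos(108deg) = -0.3090, sin(108deg) = 0.9511
v'_1 = v1*cos(theta) - v2*sin(theta) = 4*(-0.3090) - (-4)*0.9511 = 2.57
v'_2 = v1*sin(theta) + v2*cos(theta) = 4*0.9511 + (-4)*(-0.3090) = 5.04
v' = 2.57*e1 + 5.04*e2 + 5.00*e3


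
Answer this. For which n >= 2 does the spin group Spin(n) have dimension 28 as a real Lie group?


dim Spin(n) = dim so(n) = n(n-1)/2.
Solve n(n-1)/2 = 28, i.e. n^2 - n - 56 = 0.
Discriminant = 1 + 8*28 = 225
n = (1 + sqrt(225))/2 = (1 + 15)/2 = 8


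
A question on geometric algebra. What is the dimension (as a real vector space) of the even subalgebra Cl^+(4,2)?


Even subalgebra dimension = 2^(n-1)
n = 4 + 2 = 6
2^(6 - 1) = 2^5 = 32
Verification: sum of C(6,k) for even k = 1 + 15 + 15 + 1 = 32
Result = 32


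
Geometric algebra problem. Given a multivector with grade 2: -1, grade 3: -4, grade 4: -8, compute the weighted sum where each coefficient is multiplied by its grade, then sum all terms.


Grade-weighted sum = sum of grade_k * coefficient_k
2*(-1) = -2
3*(-4) = -12
4*(-8) = -32
Total = -2 + (-12) + (-32) = -46


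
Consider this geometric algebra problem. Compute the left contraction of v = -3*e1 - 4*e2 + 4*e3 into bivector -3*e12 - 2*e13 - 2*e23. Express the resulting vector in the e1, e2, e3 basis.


Left contraction v _| B = <vB>_1 (grade-1 part of the geometric product vB).
Using e1_|e12 = e2, e2_|e12 = -e1, e1_|e13 = e3, e3_|e13 = -e1, e2_|e23 = e3, e3_|e23 = -e2:
e1 coeff: -v2*b12 - v3*b13 = -(-4)*(-3) - (4)*(-2) = -4
e2 coeff: v1*b12 - v3*b23 = (-3)*(-3) - (4)*(-2) = 17
e3 coeff: v1*b13 + v2*b23 = (-3)*(-2) + (-4)*(-2) = 14
v _| B = -4*e1 + 17*e2 + 14*e3


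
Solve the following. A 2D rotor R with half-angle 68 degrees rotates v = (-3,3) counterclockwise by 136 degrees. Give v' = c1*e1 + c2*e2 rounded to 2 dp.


Rotor R = cos(68deg) - sin(68deg)*e12
Rotation angle theta = 2 * 68 = 136 degrees
v' = R*v*~R rotates v by theta.
cos(136deg) = -0.7193, sin(136deg) = 0.6947
v'_1 = -3*cos(136deg) - 3*sin(136deg)
= -3*(-0.7193) - 3*0.6947
= 0.07
v'_2 = -3*sin(136deg) + 3*cos(136deg)
= -3*0.6947 + 3*(-0.7193)
= -4.24
v' = 0.07*e1 - 4.24*e2


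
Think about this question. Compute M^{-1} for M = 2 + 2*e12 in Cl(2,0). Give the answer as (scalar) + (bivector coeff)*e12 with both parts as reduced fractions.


M = 2 + 2*e12, where e12^2 = -1.
Since M commutes with its reverse ~M = a - b*e12, M * ~M = a^2 - b^2*e12^2 = a^2 + b^2.
So M^{-1} = ~M / (a^2 + b^2) = (a - b*e12)/(a^2 + b^2).
a^2 + b^2 = 4 + 4 = 8
Scalar part = 2/8 = 1/4
Bivector coeff = -2/8 = -1/4
M^{-1} = 1/4 - 1/4*e12


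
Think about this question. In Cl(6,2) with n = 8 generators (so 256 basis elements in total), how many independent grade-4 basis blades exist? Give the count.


Number of grade-k basis blades in Cl(p,q) with n = p + q is C(n, k).
n = 6 + 2 = 8
C(8, 4) = 8! / (4! * 4!)
= 40320 / (24 * 24)
= 70


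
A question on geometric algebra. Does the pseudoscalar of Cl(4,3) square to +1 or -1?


The pseudoscalar I = e1...e_n (product of all n generators) of Cl(p,q) satisfies I^2 = (-1)^(q + n(n-1)/2).
p = 4, q = 3, n = p + q = 7
n(n-1)/2 = 7 * 6 / 2 = 21
Exponent = q + n(n-1)/2 = 3 + 21 = 24
I^2 = (-1)^24 = +1


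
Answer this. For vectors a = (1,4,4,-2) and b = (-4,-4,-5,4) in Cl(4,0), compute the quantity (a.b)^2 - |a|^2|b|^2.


a . b = 1*(-4) + 4*(-4) + 4*(-5) + (-2)*4
= -4 + (-16) + (-20) + (-8) = -48
|a|^2 = 1^2 + 4^2 + 4^2 + (-2)^2 = 37
|b|^2 = (-4)^2 + (-4)^2 + (-5)^2 + 4^2 = 73
(a.b)^2 = (-48)^2 = 2304
|a|^2 * |b|^2 = 37 * 73 = 2701
Result = 2304 - 2701 = -397


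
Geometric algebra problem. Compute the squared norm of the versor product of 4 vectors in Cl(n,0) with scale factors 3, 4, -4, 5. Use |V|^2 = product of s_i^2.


Each vector v_i has |v_i|^2 = s_i^2
Squared scales: 3^2 = 9, 4^2 = 16, (-4)^2 = 16, 5^2 = 25
|V|^2 = 9 * 16 * 16 * 25
= 57600


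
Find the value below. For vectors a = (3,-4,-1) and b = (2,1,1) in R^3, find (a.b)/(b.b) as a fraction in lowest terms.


Projection coefficient = (a . b) / (b . b)
a . b = 3*2 + (-4)*1 + (-1)*1
= 6 + (-4) + (-1) = 1
b . b = 2^2 + 1^2 + 1^2
= 4 + 1 + 1 = 6
Coefficient = 1/6
In lowest terms: 1/6


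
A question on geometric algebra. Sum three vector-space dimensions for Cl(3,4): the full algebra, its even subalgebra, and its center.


n = 3 + 4 = 7
Total dim = 2^7 = 128
Even subalgebra dim = 2^6 = 64
n is odd, so center dim = 2
Sum = 128 + 64 + 2 = 194


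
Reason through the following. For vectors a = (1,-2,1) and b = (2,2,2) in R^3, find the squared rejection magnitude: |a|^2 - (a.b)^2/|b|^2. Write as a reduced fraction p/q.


|a|^2 = 1^2 + (-2)^2 + 1^2 = 6
|b|^2 = 2^2 + 2^2 + 2^2 = 12
a . b = 1*2 + (-2)*2 + 1*2 = 0
(a.b)^2 = 0^2 = 0
|rej|^2 = 6 - 0/12
= (72 - 0)/12
= 72/12
In lowest terms: 6/1


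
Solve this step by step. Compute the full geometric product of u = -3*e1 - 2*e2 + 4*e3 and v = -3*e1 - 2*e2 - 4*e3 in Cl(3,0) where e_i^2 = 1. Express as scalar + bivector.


In Cl(3,0): e_i^2 = 1, e_ie_j = -e_je_i for i != j.
Scalar part = u . v = (-3)*(-3) + (-2)*(-2) + 4*(-4)
= 9 + 4 + (-16) = -3
e12 coeff = (-3)*(-2) - (-2)*(-3) = 6 - 6 = 0
e13 coeff = (-3)*(-4) - 4*(-3) = 12 - (-12) = 24
e23 coeff = (-2)*(-4) - 4*(-2) = 8 - (-8) = 16
uv = -3 + 0*e12 + 24*e13 + 16*e23


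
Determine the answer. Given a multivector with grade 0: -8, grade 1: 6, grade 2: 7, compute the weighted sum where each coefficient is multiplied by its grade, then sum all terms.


Grade-weighted sum = sum of grade_k * coefficient_k
0*(-8) = 0
1*6 = 6
2*7 = 14
Total = 0 + 6 + 14 = 20


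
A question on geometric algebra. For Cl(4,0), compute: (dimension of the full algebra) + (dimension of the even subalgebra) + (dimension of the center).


n = 4 + 0 = 4
Total dim = 2^4 = 16
Even subalgebra dim = 2^3 = 8
n is even, so center dim = 1
Sum = 16 + 8 + 1 = 25


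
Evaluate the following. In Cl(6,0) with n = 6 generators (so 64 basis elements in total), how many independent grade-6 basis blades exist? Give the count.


Number of grade-k basis blades in Cl(p,q) with n = p + q is C(n, k).
n = 6 + 0 = 6
C(6, 6) = 6! / (6! * 0!)
= 720 / (720 * 1)
= 1


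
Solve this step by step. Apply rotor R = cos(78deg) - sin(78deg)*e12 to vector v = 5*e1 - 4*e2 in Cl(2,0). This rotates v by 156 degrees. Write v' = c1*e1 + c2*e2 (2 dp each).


Rotor R = cos(78deg) - sin(78deg)*e12
Rotation angle theta = 2 * 78 = 156 degrees
v' = R*v*~R rotates v by theta.
cos(156deg) = -0.9135, sin(156deg) = 0.4067
v'_1 = 5*cos(156deg) - (-4)*sin(156deg)
= 5*(-0.9135) - (-4)*0.4067
= -2.94
v'_2 = 5*sin(156deg) + (-4)*cos(156deg)
= 5*0.4067 + (-4)*(-0.9135)
= 5.69
v' = -2.94*e1 + 5.69*e2


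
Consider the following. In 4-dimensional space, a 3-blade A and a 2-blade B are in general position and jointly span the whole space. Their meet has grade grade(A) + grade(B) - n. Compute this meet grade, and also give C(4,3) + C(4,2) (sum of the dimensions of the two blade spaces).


Meet grade = grade(A) + grade(B) - n
= 3 + 2 - 4 = 1
C(4,3) = 4
C(4,2) = 6
dim_A + dim_B = 4 + 6 = 10


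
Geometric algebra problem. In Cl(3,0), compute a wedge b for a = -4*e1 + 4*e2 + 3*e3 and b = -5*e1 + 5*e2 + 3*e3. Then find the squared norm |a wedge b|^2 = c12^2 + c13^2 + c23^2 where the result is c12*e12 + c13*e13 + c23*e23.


a wedge b = (a1*b2 - a2*b1)*e12 + (a1*b3 - a3*b1)*e13 + (a2*b3 - a3*b2)*e23
e12 coeff: (-4)*5 - 4*(-5) = -20 - (-20) = 0
e13 coeff: (-4)*3 - 3*(-5) = -12 - (-15) = 3
e23 coeff: 4*3 - 3*5 = 12 - 15 = -3
|a wedge b|^2 = 0^2 + 3^2 + (-3)^2
= 0 + 9 + 9
= 18


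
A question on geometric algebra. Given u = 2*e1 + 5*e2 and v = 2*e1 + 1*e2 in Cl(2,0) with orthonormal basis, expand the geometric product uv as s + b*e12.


Expand: (2*e1 + 5*e2)(2*e1 + 1*e2)
= 2*2*e1e1 + 2*1*e1e2 + 5*2*e2e1 + 5*1*e2e2
Using e1^2 = e2^2 = 1, e2e1 = -e1e2:
Scalar part s = 2*2 + 5*1 = 4 + 5 = 9
Bivector part b = 2*1 - 5*2 = 2 - 10 = -8
uv = 9 - 8*e12


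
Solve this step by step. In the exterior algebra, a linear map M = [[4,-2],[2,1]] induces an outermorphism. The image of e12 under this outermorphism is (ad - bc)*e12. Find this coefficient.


The outermorphism of a linear map f sends e1^e2 to f(e1)^f(e2).
f(e1) = 4*e1 + 2*e2
f(e2) = -2*e1 + 1*e2
f(e1) ^ f(e2) = (4*e1 + 2*e2) ^ (-2*e1 + 1*e2)
= 4*1*e12 + 2*(-2)*e21
= (4 - (-4))*e12
= 8*e12
Coefficient = 8


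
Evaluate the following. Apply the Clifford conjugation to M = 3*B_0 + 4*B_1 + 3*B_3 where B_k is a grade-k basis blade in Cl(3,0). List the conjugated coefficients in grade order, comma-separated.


Clifford conjugate sign for grade k: (-1)^(k(k+1)/2)
Grade 0: (-1)^(0*1/2) = (-1)^0 = 1, coeff 3 -> 3
Grade 1: (-1)^(1*2/2) = (-1)^1 = -1, coeff 4 -> -4
Grade 3: (-1)^(3*4/2) = (-1)^6 = 1, coeff 3 -> 3
Conjugated coefficients: 3, -4, 3


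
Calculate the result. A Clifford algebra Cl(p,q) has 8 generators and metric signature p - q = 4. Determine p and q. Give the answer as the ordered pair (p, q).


We need p + q = 8 and p - q = 4.
Adding: 2p = 8 + 4 = 12, so p = 6.
Then q = 8 - 6 = 2.
(p, q) = (6, 2)


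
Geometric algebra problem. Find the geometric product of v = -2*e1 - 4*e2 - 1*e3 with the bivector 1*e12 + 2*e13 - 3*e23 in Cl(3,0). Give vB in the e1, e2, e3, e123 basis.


vB has grade-1 (vector) and grade-3 (trivector) parts: vB = (v _| B) + (v ^ B).
Vector part <vB>_1:
  e1: -v2*b12 - v3*b13 = -(-4)*(1) - (-1)*(2) = 6
  e2: v1*b12 - v3*b23 = (-2)*(1) - (-1)*(-3) = -5
  e3: v1*b13 + v2*b23 = (-2)*(2) + (-4)*(-3) = 8
Trivector part <vB>_3:
  e123: v1*b23 - v2*b13 + v3*b12 = (-2)*(-3) - (-4)*(2) + (-1)*(1) = 13
vB = 6*e1 - 5*e2 + 8*e3 + 13*e123


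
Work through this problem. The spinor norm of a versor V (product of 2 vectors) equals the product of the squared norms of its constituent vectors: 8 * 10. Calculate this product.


Spinor norm N(V) = |v1|^2 * |v2|^2 * ... * |v2|^2
= 8 * 10
Running product: 8, 80
N(V) = 80


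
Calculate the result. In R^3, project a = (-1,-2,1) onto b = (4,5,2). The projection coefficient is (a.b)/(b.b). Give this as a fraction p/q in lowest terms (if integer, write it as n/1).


Projection coefficient = (a . b) / (b . b)
a . b = (-1)*4 + (-2)*5 + 1*2
= -4 + (-10) + 2 = -12
b . b = 4^2 + 5^2 + 2^2
= 16 + 25 + 4 = 45
Coefficient = -12/45
In lowest terms: -4/15


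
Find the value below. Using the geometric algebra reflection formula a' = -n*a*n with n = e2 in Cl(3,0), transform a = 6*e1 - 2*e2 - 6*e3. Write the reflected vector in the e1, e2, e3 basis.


Reflection formula: a' = -n*a*n, with n = e2 (unit vector, n^2 = 1).
For reflection through hyperplane perp to e2:
The component along e2 flips sign, others stay.
a = (6, -2, -6)
a' = (6, 2, -6)
a' = 6*e1 + 2*e2 - 6*e3


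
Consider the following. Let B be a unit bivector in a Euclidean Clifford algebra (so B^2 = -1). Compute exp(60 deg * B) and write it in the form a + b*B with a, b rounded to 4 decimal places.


For a unit bivector B with B^2 = -1, the exponential series gives
e^(theta*B) = cos(theta) + sin(theta)*B (the GA analogue of Euler's formula).
theta = 60 degrees = 1.047198 rad
cos(60 deg) = 0.5000
sin(60 deg) = 0.8660
exp(theta*B) = 0.5000 + 0.8660*B


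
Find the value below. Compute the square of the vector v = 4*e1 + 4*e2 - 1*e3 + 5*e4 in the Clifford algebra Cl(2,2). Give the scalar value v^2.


v^2 = sum of c_i^2 * e_i^2
Positive signature terms (e_i^2 = +1): 4^2 + 4^2 = 32
Negative signature terms (e_j^2 = -1): (-1)^2 + 5^2 = 26
v^2 = 32 - 26 = 6


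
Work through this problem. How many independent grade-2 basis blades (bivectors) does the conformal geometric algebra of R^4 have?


The conformal model of R^4 uses Cl(5,1) with m = 4 + 2 = 6 generators.
Number of grade-2 blades = C(m, 2) = C(6, 2)
= 6*5/2 = 15


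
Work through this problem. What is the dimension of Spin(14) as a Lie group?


Spin(n) double-covers SO(n); both have Lie algebra so(n) of dimension n(n-1)/2.
n = 14
n(n-1) = 14 * 13 = 182
dim Spin(14) = 182/2 = 91


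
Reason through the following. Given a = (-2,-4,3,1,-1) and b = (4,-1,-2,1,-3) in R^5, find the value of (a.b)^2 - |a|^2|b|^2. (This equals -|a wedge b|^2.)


a . b = (-2)*4 + (-4)*(-1) + 3*(-2) + 1*1 + (-1)*(-3)
= -8 + 4 + (-6) + 1 + 3 = -6
|a|^2 = (-2)^2 + (-4)^2 + 3^2 + 1^2 + (-1)^2 = 31
|b|^2 = 4^2 + (-1)^2 + (-2)^2 + 1^2 + (-3)^2 = 31
(a.b)^2 = (-6)^2 = 36
|a|^2 * |b|^2 = 31 * 31 = 961
Result = 36 - 961 = -925


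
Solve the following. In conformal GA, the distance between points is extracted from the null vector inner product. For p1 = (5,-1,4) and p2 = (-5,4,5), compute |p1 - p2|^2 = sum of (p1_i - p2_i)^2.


p1 - p2 = (10, -5, -1)
|p1 - p2|^2 = 10^2 + (-5)^2 + (-1)^2
= 100 + 25 + 1
= 126


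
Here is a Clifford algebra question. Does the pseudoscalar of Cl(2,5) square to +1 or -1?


The pseudoscalar I = e1...e_n (product of all n generators) of Cl(p,q) satisfies I^2 = (-1)^(q + n(n-1)/2).
p = 2, q = 5, n = p + q = 7
n(n-1)/2 = 7 * 6 / 2 = 21
Exponent = q + n(n-1)/2 = 5 + 21 = 26
I^2 = (-1)^26 = +1


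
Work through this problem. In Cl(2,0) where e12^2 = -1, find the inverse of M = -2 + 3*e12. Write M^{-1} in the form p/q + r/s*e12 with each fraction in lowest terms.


M = -2 + 3*e12, where e12^2 = -1.
Since M commutes with its reverse ~M = a - b*e12, M * ~M = a^2 - b^2*e12^2 = a^2 + b^2.
So M^{-1} = ~M / (a^2 + b^2) = (a - b*e12)/(a^2 + b^2).
a^2 + b^2 = 4 + 9 = 13
Scalar part = -2/13 = -2/13
Bivector coeff = -3/13 = -3/13
M^{-1} = -2/13 - 3/13*e12


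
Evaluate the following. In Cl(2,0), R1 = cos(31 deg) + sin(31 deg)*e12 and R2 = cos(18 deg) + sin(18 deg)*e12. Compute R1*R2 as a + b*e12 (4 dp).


Same-plane rotors commute and their half-angles add:
R1*R2 = cos(a1 + a2) + sin(a1 + a2)*e12.
a1 + a2 = 31 + 18 = 49 deg
cos(49 deg) = 0.6561
sin(49 deg) = 0.7547
R1*R2 = 0.6561 + 0.7547*e12


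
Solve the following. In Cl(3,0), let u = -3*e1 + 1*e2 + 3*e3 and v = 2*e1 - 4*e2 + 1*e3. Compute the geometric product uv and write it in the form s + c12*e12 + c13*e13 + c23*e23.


In Cl(3,0): e_i^2 = 1, e_ie_j = -e_je_i for i != j.
Scalar part = u . v = (-3)*2 + 1*(-4) + 3*1
= -6 + (-4) + 3 = -7
e12 coeff = (-3)*(-4) - 1*2 = 12 - 2 = 10
e13 coeff = (-3)*1 - 3*2 = -3 - 6 = -9
e23 coeff = 1*1 - 3*(-4) = 1 - (-12) = 13
uv = -7 + 10*e12 - 9*e13 + 13*e23


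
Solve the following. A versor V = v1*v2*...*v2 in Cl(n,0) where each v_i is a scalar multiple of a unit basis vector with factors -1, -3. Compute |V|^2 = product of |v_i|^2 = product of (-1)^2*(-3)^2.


Each vector v_i has |v_i|^2 = s_i^2
Squared scales: (-1)^2 = 1, (-3)^2 = 9
|V|^2 = 1 * 9
= 9


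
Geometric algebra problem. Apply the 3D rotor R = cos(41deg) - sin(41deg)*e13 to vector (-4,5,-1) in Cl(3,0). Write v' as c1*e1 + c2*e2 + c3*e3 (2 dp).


Rotor R = cos(41deg) - sin(41deg)*e13
Rotation angle theta = 2 * 41 = 82 degrees in the e13 plane (e1 -> e3).
The component perpendicular to the plane (e2) is invariant: v'_2 = v2 = 5.00
cos(82deg) = 0.1392, sin(82deg) = 0.9903
v'_1 = v1*cos(theta) - v3*sin(theta) = -4*0.1392 - (-1)*0.9903 = 0.43
v'_3 = v1*sin(theta) + v3*cos(theta) = -4*0.9903 + (-1)*0.1392 = -4.10
v' = 0.43*e1 + 5.00*e2 - 4.10*e3


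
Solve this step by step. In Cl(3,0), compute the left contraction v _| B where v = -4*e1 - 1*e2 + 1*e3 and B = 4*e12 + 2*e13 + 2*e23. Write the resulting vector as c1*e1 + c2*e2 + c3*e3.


Left contraction v _| B = <vB>_1 (grade-1 part of the geometric product vB).
Using e1_|e12 = e2, e2_|e12 = -e1, e1_|e13 = e3, e3_|e13 = -e1, e2_|e23 = e3, e3_|e23 = -e2:
e1 coeff: -v2*b12 - v3*b13 = -(-1)*(4) - (1)*(2) = 2
e2 coeff: v1*b12 - v3*b23 = (-4)*(4) - (1)*(2) = -18
e3 coeff: v1*b13 + v2*b23 = (-4)*(2) + (-1)*(2) = -10
v _| B = 2*e1 - 18*e2 - 10*e3


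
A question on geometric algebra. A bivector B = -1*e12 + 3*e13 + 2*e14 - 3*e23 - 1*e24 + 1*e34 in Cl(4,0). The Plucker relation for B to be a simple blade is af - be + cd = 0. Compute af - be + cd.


Plucker relation: af - be + cd
a*f = (-1)*1 = -1
b*e = 3*(-1) = -3
c*d = 2*(-3) = -6
af - be + cd = -1 - (-3) + (-6)
= -4


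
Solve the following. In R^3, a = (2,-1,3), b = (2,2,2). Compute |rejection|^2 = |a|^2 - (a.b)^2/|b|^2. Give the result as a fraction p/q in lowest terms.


|a|^2 = 2^2 + (-1)^2 + 3^2 = 14
|b|^2 = 2^2 + 2^2 + 2^2 = 12
a . b = 2*2 + (-1)*2 + 3*2 = 8
(a.b)^2 = 8^2 = 64
|rej|^2 = 14 - 64/12
= (168 - 64)/12
= 104/12
In lowest terms: 26/3


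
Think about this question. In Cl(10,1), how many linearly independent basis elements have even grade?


Even subalgebra dimension = 2^(n-1)
n = 10 + 1 = 11
2^(11 - 1) = 2^10 = 1024
Verification: sum of C(11,k) for even k = 1 + 55 + 330 + 462 + 165 + 11 = 1024
Result = 1024


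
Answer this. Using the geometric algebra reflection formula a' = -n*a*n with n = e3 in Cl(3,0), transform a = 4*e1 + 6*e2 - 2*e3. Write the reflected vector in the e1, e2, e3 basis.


Reflection formula: a' = -n*a*n, with n = e3 (unit vector, n^2 = 1).
For reflection through hyperplane perp to e3:
The component along e3 flips sign, others stay.
a = (4, 6, -2)
a' = (4, 6, 2)
a' = 4*e1 + 6*e2 + 2*e3


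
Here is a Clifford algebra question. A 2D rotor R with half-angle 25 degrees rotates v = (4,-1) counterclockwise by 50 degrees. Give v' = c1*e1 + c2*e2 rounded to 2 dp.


Rotor R = cos(25deg) - sin(25deg)*e12
Rotation angle theta = 2 * 25 = 50 degrees
v' = R*v*~R rotates v by theta.
cos(50deg) = 0.6428, sin(50deg) = 0.7660
v'_1 = 4*cos(50deg) - (-1)*sin(50deg)
= 4*0.6428 - (-1)*0.7660
= 3.34
v'_2 = 4*sin(50deg) + (-1)*cos(50deg)
= 4*0.7660 + (-1)*0.6428
= 2.42
v' = 3.34*e1 + 2.42*e2


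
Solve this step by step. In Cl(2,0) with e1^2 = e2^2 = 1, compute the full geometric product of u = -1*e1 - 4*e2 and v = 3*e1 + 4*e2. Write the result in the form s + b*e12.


Expand: (-1*e1 - 4*e2)(3*e1 + 4*e2)
= (-1)*3*e1e1 + (-1)*4*e1e2 + (-4)*3*e2e1 + (-4)*4*e2e2
Using e1^2 = e2^2 = 1, e2e1 = -e1e2:
Scalar part s = (-1)*3 + (-4)*4 = -3 + (-16) = -19
Bivector part b = (-1)*4 - (-4)*3 = -4 - (-12) = 8
uv = -19 + 8*e12


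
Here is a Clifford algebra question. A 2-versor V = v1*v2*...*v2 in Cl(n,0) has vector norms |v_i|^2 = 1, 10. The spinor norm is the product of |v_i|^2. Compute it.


Spinor norm N(V) = |v1|^2 * |v2|^2 * ... * |v2|^2
= 1 * 10
Running product: 1, 10
N(V) = 10


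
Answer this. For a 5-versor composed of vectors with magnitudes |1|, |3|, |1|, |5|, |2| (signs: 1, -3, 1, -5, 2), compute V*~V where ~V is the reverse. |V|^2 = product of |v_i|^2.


Each vector v_i has |v_i|^2 = s_i^2
Squared scales: 1^2 = 1, (-3)^2 = 9, 1^2 = 1, (-5)^2 = 25, 2^2 = 4
|V|^2 = 1 * 9 * 1 * 25 * 4
= 900


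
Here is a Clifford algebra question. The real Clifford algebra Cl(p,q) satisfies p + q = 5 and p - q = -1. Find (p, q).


We need p + q = 5 and p - q = -1.
Adding: 2p = 5 + (-1) = 4, so p = 2.
Then q = 5 - 2 = 3.
(p, q) = (2, 3)


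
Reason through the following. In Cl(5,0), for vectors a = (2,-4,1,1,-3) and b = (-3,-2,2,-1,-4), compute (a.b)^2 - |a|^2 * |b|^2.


a . b = 2*(-3) + (-4)*(-2) + 1*2 + 1*(-1) + (-3)*(-4)
= -6 + 8 + 2 + (-1) + 12 = 15
|a|^2 = 2^2 + (-4)^2 + 1^2 + 1^2 + (-3)^2 = 31
|b|^2 = (-3)^2 + (-2)^2 + 2^2 + (-1)^2 + (-4)^2 = 34
(a.b)^2 = 15^2 = 225
|a|^2 * |b|^2 = 31 * 34 = 1054
Result = 225 - 1054 = -829


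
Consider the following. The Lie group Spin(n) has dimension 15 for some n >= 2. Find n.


dim Spin(n) = dim so(n) = n(n-1)/2.
Solve n(n-1)/2 = 15, i.e. n^2 - n - 30 = 0.
Discriminant = 1 + 8*15 = 121
n = (1 + sqrt(121))/2 = (1 + 11)/2 = 6


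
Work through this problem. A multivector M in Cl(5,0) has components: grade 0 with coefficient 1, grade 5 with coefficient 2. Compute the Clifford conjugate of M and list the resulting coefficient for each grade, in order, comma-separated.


Clifford conjugate sign for grade k: (-1)^(k(k+1)/2)
Grade 0: (-1)^(0*1/2) = (-1)^0 = 1, coeff 1 -> 1
Grade 5: (-1)^(5*6/2) = (-1)^15 = -1, coeff 2 -> -2
Conjugated coefficients: 1, -2


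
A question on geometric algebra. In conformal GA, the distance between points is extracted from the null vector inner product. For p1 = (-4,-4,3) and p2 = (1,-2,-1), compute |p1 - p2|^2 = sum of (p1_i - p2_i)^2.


p1 - p2 = (-5, -2, 4)
|p1 - p2|^2 = (-5)^2 + (-2)^2 + 4^2
= 25 + 4 + 16
= 45


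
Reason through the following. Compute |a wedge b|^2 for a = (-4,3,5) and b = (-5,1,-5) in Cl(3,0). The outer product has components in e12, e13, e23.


a wedge b = (a1*b2 - a2*b1)*e12 + (a1*b3 - a3*b1)*e13 + (a2*b3 - a3*b2)*e23
e12 coeff: (-4)*1 - 3*(-5) = -4 - (-15) = 11
e13 coeff: (-4)*(-5) - 5*(-5) = 20 - (-25) = 45
e23 coeff: 3*(-5) - 5*1 = -15 - 5 = -20
|a wedge b|^2 = 11^2 + 45^2 + (-20)^2
= 121 + 2025 + 400
= 2546


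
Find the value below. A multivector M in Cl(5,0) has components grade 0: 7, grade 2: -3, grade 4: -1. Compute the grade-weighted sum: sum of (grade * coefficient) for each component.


Grade-weighted sum = sum of grade_k * coefficient_k
0*7 = 0
2*(-3) = -6
4*(-1) = -4
Total = 0 + (-6) + (-4) = -10


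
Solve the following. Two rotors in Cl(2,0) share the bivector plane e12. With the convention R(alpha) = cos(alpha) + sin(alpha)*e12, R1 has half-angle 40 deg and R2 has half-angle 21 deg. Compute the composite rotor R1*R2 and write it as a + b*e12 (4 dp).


Same-plane rotors commute and their half-angles add:
R1*R2 = cos(a1 + a2) + sin(a1 + a2)*e12.
a1 + a2 = 40 + 21 = 61 deg
cos(61 deg) = 0.4848
sin(61 deg) = 0.8746
R1*R2 = 0.4848 + 0.8746*e12


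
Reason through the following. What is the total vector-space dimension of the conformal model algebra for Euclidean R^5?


The conformal model of R^5 uses Cl(6,1): the 5 Euclidean generators plus two extra orthogonal generators e+ (e+^2 = +1) and e- (e-^2 = -1), from which the null vectors e0, einf are built.
Number of generators m = 5 + 2 = 7.
dim Cl(p,q) = 2^m = 2^7 = 128


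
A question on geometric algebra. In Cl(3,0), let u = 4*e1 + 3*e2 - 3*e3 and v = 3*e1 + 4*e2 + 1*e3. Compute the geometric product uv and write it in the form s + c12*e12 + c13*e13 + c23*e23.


In Cl(3,0): e_i^2 = 1, e_ie_j = -e_je_i for i != j.
Scalar part = u . v = 4*3 + 3*4 + (-3)*1
= 12 + 12 + (-3) = 21
e12 coeff = 4*4 - 3*3 = 16 - 9 = 7
e13 coeff = 4*1 - (-3)*3 = 4 - (-9) = 13
e23 coeff = 3*1 - (-3)*4 = 3 - (-12) = 15
uv = 21 + 7*e12 + 13*e13 + 15*e23


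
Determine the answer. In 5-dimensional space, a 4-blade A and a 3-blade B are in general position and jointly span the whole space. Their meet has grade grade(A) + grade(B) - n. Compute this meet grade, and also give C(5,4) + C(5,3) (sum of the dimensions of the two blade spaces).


Meet grade = grade(A) + grade(B) - n
= 4 + 3 - 5 = 2
C(5,4) = 5
C(5,3) = 10
dim_A + dim_B = 5 + 10 = 15


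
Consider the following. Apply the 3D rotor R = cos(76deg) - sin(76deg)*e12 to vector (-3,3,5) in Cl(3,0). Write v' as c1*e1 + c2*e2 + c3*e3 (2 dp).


Rotor R = cos(76deg) - sin(76deg)*e12
Rotation angle theta = 2 * 76 = 152 degrees in the e12 plane (e1 -> e2).
The component perpendicular to the plane (e3) is invariant: v'_3 = v3 = 5.00
cos(152deg) = -0.8829, sin(152deg) = 0.4695
v'_1 = v1*cos(theta) - v2*sin(theta) = -3*(-0.8829) - 3*0.4695 = 1.24
v'_2 = v1*sin(theta) + v2*cos(theta) = -3*0.4695 + 3*(-0.8829) = -4.06
v' = 1.24*e1 - 4.06*e2 + 5.00*e3


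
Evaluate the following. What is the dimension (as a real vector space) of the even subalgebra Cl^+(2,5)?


Even subalgebra dimension = 2^(n-1)
n = 2 + 5 = 7
2^(7 - 1) = 2^6 = 64
Verification: sum of C(7,k) for even k = 1 + 21 + 35 + 7 = 64
Result = 64


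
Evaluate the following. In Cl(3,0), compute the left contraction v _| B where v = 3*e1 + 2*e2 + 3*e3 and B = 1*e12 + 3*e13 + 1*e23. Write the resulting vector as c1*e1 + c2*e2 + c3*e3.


Left contraction v _| B = <vB>_1 (grade-1 part of the geometric product vB).
Using e1_|e12 = e2, e2_|e12 = -e1, e1_|e13 = e3, e3_|e13 = -e1, e2_|e23 = e3, e3_|e23 = -e2:
e1 coeff: -v2*b12 - v3*b13 = -(2)*(1) - (3)*(3) = -11
e2 coeff: v1*b12 - v3*b23 = (3)*(1) - (3)*(1) = 0
e3 coeff: v1*b13 + v2*b23 = (3)*(3) + (2)*(1) = 11
v _| B = -11*e1 + 0*e2 + 11*e3


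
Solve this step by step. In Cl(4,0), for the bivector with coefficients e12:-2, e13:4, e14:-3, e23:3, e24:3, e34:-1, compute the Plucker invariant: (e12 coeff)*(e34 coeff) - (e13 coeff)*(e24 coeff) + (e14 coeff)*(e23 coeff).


Plucker relation: af - be + cd
a*f = (-2)*(-1) = 2
b*e = 4*3 = 12
c*d = (-3)*3 = -9
af - be + cd = 2 - 12 + (-9)
= -19


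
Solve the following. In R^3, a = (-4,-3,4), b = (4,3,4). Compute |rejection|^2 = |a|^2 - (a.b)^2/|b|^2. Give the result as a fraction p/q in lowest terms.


|a|^2 = (-4)^2 + (-3)^2 + 4^2 = 41
|b|^2 = 4^2 + 3^2 + 4^2 = 41
a . b = (-4)*4 + (-3)*3 + 4*4 = -9
(a.b)^2 = (-9)^2 = 81
|rej|^2 = 41 - 81/41
= (1681 - 81)/41
= 1600/41
In lowest terms: 1600/41
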